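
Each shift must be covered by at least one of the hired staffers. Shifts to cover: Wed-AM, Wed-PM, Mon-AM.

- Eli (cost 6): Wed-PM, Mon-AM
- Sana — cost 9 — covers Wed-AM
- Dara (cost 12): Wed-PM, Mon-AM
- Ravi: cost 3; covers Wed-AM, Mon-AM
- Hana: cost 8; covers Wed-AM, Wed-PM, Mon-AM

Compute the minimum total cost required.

8

This is a weighted set-cover instance.
The greedy cost-per-new-shift heuristic would pick Ravi and Eli for 9, but a cheaper cover exists.
Hana alone covers Wed-AM, Wed-PM, Mon-AM — every shift.
Total cost: 8.
No cover costs less than 8.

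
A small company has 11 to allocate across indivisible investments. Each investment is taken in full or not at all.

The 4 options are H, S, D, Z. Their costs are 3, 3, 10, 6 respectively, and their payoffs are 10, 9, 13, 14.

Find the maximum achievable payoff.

24

Treat it as a binary knapsack problem.
Allowing fractional choices, the relaxed optimum would be about 30.7, but investments are indivisible.
H + S: cost 3 + 3 = 6 ≤ 11, payoff 10 + 9 = 19.
H + Z: cost 3 + 6 = 9 ≤ 11, payoff 10 + 14 = 24.
S + Z: cost 3 + 6 = 9 ≤ 11, payoff 9 + 14 = 23.
Best is H and Z with total payoff 24.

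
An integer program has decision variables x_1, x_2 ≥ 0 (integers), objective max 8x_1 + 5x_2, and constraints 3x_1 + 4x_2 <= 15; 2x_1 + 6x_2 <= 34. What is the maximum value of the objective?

40

(x_1,x_2)=(5,0): 3·5+4·0=15≤15, 2·5+6·0=10≤34, objective 40.
(x_1,x_2)=(4,0): 3·4+4·0=12≤15, 2·4+6·0=8≤34, objective 32.
The best lattice point is (5,0), giving 40.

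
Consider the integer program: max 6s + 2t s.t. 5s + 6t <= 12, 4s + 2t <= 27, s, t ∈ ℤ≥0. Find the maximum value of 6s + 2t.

(s,t)=(2,0): 5·2+6·0=10≤12, 4·2+2·0=8≤27, objective 12.
(s,t)=(1,1): 5·1+6·1=11≤12, 4·1+2·1=6≤27, objective 8.
(s,t)=(1,0): 5·1+6·0=5≤12, 4·1+2·0=4≤27, objective 6.
Maximum is 12 at (s,t)=(2,0).

12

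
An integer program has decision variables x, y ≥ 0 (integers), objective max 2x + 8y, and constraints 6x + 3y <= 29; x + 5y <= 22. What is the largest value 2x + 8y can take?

36

The continuous relaxation peaks at (2.93, 3.81) with value 36.37; rounding to a feasible lattice point costs some objective.
(x,y)=(2,4): 6·2+3·4=24≤29, 1·2+5·4=22≤22, objective 36.
(x,y)=(1,4): 6·1+3·4=18≤29, 1·1+5·4=21≤22, objective 34.
The best lattice point is (2,4), giving 36.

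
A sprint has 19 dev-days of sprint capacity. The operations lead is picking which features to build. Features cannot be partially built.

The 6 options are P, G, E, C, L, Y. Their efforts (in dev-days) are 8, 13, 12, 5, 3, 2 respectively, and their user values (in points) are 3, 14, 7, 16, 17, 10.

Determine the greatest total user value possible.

Allowing fractional choices, the relaxed optimum would be about 52.7, but features are indivisible.
C + L + Y: effort 5 + 3 + 2 = 10 ≤ 19, user value 16 + 17 + 10 = 43.
P + C + L + Y: effort 8 + 5 + 3 + 2 = 18 ≤ 19, user value 3 + 16 + 17 + 10 = 46.
Best is P, C, L, and Y with total user value 46.

46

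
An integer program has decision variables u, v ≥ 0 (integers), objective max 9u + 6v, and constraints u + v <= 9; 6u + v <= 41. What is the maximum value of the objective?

72

(u,v)=(6,3): 1·6+1·3=9≤9, 6·6+1·3=39≤41, objective 72.
(u,v)=(5,4): 1·5+1·4=9≤9, 6·5+1·4=34≤41, objective 69.
(u,v)=(6,2): 1·6+1·2=8≤9, 6·6+1·2=38≤41, objective 66.
The best lattice point is (6,3), giving 72.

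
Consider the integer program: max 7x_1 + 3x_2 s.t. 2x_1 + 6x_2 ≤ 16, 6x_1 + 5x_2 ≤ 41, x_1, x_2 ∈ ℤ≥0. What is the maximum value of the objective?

(x_1,x_2)=(6,0): 2·6+6·0=12≤16, 6·6+5·0=36≤41, objective 42.
(x_1,x_2)=(5,1): 2·5+6·1=16≤16, 6·5+5·1=35≤41, objective 38.
(x_1,x_2)=(5,0): 2·5+6·0=10≤16, 6·5+5·0=30≤41, objective 35.
No feasible integer point exceeds 42.

42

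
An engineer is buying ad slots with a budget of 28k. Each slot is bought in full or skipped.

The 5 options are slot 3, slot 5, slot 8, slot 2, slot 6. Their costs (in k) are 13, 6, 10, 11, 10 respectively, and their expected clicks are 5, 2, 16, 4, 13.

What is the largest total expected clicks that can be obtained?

31

Allowing fractional choices, the relaxed optimum would be about 32.1, but ad slots are indivisible.
slot 8 + slot 6: cost 10 + 10 = 20 ≤ 28, expected clicks 16 + 13 = 29.
slot 5 + slot 8 + slot 2: cost 6 + 10 + 11 = 27 ≤ 28, expected clicks 2 + 16 + 4 = 22.
slot 5 + slot 8 + slot 6: cost 6 + 10 + 10 = 26 ≤ 28, expected clicks 2 + 16 + 13 = 31.
Best is slot 5, slot 8, and slot 6 with total expected clicks 31.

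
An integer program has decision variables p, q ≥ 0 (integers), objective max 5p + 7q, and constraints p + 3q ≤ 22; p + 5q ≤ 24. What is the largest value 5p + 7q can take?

(p,q)=(22,0): 1·22+3·0=22≤22, 1·22+5·0=22≤24, objective 110.
(p,q)=(21,0): 1·21+3·0=21≤22, 1·21+5·0=21≤24, objective 105.
Maximum is 110 at (p,q)=(22,0).

110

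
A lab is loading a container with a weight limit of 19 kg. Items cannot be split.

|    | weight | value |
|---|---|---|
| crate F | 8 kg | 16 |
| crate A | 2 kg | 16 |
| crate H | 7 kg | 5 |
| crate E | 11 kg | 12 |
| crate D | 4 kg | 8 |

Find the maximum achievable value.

Allowing fractional choices, the relaxed optimum would be about 45.5, but items are indivisible.
crate F + crate A + crate D: weight 8 + 2 + 4 = 14 ≤ 19, value 16 + 16 + 8 = 40.
crate F + crate A + crate H: weight 8 + 2 + 7 = 17 ≤ 19, value 16 + 16 + 5 = 37.
crate A + crate E + crate D: weight 2 + 11 + 4 = 17 ≤ 19, value 16 + 12 + 8 = 36.
Best is crate F, crate A, and crate D with total value 40.

40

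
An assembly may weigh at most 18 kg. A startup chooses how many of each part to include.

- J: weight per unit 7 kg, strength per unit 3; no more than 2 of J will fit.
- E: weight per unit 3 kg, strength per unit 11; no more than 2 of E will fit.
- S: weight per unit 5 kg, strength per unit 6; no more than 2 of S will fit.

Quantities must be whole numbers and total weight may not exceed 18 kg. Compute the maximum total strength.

2×E and 2×S: weight 16 ≤ 18, strength 2·11 + 2·6 = 34.
1×J, 2×E, and 1×S: weight 18 ≤ 18, strength 1·3 + 2·11 + 1·6 = 31.
Best is 34.

34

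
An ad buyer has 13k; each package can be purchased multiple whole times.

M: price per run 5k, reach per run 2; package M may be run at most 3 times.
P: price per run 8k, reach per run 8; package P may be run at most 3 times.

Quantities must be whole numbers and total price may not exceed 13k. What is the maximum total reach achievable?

This is a bounded integer knapsack.
P has the best ratio (8/8); taking only P gives at most 1×8 = 8 (stopped by the price limit).
Mixing does better — 1×M and 1×P: price 13 ≤ 13, reach 1·2 + 1·8 = 10.

10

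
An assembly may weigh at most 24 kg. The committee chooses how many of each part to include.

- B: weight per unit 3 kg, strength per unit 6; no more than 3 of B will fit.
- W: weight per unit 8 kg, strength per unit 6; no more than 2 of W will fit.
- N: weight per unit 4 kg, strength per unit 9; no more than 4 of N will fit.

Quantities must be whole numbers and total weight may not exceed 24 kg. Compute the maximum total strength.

N has the best ratio (9/4); taking only N gives at most 4×9 = 36 (stopped by the supply cap of 4).
Mixing does better — 2×B and 4×N: weight 22 ≤ 24, strength 2·6 + 4·9 = 48.

48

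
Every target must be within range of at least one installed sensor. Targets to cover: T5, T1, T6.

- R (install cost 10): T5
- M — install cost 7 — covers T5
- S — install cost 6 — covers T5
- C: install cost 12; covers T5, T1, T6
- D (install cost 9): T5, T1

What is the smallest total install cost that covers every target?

This is a weighted set-cover instance.
C alone covers T5, T1, T6 — every target.
Total install cost: 12.
No cover costs less than 12.

12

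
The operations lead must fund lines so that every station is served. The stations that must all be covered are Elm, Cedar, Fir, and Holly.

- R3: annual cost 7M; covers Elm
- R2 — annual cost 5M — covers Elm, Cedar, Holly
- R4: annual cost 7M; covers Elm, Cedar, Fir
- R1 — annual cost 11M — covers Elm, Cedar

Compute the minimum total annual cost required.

This is a weighted set-cover instance.
Choose R2 and R4: together they cover Elm, Cedar, Fir, Holly — every station.
Total annual cost: 5 + 7 = 12.

12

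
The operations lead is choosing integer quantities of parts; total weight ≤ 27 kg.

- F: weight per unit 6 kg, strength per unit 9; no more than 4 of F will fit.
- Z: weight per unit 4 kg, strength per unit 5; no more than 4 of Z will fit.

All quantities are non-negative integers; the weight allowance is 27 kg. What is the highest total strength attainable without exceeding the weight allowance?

37

F has the best ratio (9/6); taking only F gives at most 4×9 = 36 (stopped by the weight limit).
Mixing does better — 3×F and 2×Z: weight 26 ≤ 27, strength 3·9 + 2·5 = 37.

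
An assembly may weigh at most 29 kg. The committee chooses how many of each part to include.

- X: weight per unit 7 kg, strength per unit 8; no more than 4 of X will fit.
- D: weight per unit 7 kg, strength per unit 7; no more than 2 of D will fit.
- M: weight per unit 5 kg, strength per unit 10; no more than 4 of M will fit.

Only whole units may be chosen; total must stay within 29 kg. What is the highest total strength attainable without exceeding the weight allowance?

48

This is a bounded integer knapsack.
M has the best ratio (10/5); taking only M gives at most 4×10 = 40 (stopped by the supply cap of 4).
Mixing does better — 1×X and 4×M: weight 27 ≤ 29, strength 1·8 + 4·10 = 48.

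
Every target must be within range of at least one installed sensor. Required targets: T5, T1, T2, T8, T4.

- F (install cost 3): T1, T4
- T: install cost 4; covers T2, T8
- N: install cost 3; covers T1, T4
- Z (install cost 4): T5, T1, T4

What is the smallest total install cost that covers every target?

Choose T and Z: together they cover T5, T1, T2, T8, T4 — every target.
Total install cost: 4 + 4 = 8.
No cover costs less than 8.

8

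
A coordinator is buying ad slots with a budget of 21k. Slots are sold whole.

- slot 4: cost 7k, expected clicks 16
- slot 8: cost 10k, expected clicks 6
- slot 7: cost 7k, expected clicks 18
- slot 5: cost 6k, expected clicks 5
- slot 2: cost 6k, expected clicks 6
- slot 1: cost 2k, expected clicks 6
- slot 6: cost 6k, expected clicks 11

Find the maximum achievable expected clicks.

slot 4 + slot 7 + slot 6: cost 7 + 7 + 6 = 20 ≤ 21, expected clicks 16 + 18 + 11 = 45.
slot 4 + slot 7 + slot 1: cost 7 + 7 + 2 = 16 ≤ 21, expected clicks 16 + 18 + 6 = 40.
slot 7 + slot 2 + slot 1 + slot 6: cost 7 + 6 + 2 + 6 = 21 ≤ 21, expected clicks 18 + 6 + 6 + 11 = 41.
Best is slot 4, slot 7, and slot 6 with total expected clicks 45.

45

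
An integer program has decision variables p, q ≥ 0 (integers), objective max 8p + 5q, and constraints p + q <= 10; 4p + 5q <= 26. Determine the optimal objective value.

Relaxing integrality, the LP optimum is 52.00 at (p,q) = (6.5, 0), which is not an integer point.
(p,q)=(6,0): 1·6+1·0=6≤10, 4·6+5·0=24≤26, objective 48.
(p,q)=(5,1): 1·5+1·1=6≤10, 4·5+5·1=25≤26, objective 45.
(p,q)=(5,0): 1·5+1·0=5≤10, 4·5+5·0=20≤26, objective 40.
Maximum is 48 at (p,q)=(6,0).

48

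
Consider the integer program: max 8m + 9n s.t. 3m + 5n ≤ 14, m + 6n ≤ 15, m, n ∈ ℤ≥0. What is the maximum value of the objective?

33

Relaxing integrality, the LP optimum is 37.33 at (m,n) = (4.67, 0), which is not an integer point.
(m,n)=(3,1): 3·3+5·1=14≤14, 1·3+6·1=9≤15, objective 33.
(m,n)=(4,0): 3·4+5·0=12≤14, 1·4+6·0=4≤15, objective 32.
(m,n)=(2,1): 3·2+5·1=11≤14, 1·2+6·1=8≤15, objective 25.
(m,n)=(3,0): 3·3+5·0=9≤14, 1·3+6·0=3≤15, objective 24.
The best lattice point is (3,1), giving 33.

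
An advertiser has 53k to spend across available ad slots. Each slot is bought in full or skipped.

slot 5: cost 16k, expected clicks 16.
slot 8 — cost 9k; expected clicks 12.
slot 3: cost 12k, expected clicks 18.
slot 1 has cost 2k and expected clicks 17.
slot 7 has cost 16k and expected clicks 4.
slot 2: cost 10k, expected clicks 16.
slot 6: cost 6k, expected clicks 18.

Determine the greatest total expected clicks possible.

85

slot 5 + slot 8 + slot 3 + slot 1 + slot 6: cost 16 + 9 + 12 + 2 + 6 = 45 ≤ 53, expected clicks 16 + 12 + 18 + 17 + 18 = 81.
slot 8 + slot 3 + slot 1 + slot 2 + slot 6: cost 9 + 12 + 2 + 10 + 6 = 39 ≤ 53, expected clicks 12 + 18 + 17 + 16 + 18 = 81.
slot 5 + slot 3 + slot 1 + slot 2 + slot 6: cost 16 + 12 + 2 + 10 + 6 = 46 ≤ 53, expected clicks 16 + 18 + 17 + 16 + 18 = 85.
Best is slot 5, slot 3, slot 1, slot 2, and slot 6 with total expected clicks 85.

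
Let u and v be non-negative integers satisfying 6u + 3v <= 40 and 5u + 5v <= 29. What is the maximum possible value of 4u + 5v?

Relaxing integrality, the LP optimum is 29.00 at (u,v) = (0, 5.8), which is not an integer point.
(u,v)=(0,5): 6·0+3·5=15≤40, 5·0+5·5=25≤29, objective 25.
(u,v)=(1,4): 6·1+3·4=18≤40, 5·1+5·4=25≤29, objective 24.
(u,v)=(0,4): 6·0+3·4=12≤40, 5·0+5·4=20≤29, objective 20.
Maximum is 25 at (u,v)=(0,5).

25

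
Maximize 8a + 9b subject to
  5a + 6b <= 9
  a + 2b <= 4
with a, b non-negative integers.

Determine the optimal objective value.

The continuous relaxation peaks at (1.8, 0) with value 14.40; rounding to a feasible lattice point costs some objective.
(a,b)=(0,1) is feasible, giving 9.
(a,b)=(1,0) is feasible, giving 8.
(a,b)=(0,0) is feasible, giving 0.
The best lattice point is (0,1), giving 9.

9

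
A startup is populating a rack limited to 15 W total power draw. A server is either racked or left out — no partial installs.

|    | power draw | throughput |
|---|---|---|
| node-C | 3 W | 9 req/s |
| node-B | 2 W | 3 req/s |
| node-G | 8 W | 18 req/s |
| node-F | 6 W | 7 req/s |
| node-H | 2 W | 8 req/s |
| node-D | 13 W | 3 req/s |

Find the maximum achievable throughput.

38

node-C + node-G + node-H: power draw 3 + 8 + 2 = 13 ≤ 15, throughput 9 + 18 + 8 = 35.
node-C + node-B + node-G: power draw 3 + 2 + 8 = 13 ≤ 15, throughput 9 + 3 + 18 = 30.
node-C + node-B + node-G + node-H: power draw 3 + 2 + 8 + 2 = 15 ≤ 15, throughput 9 + 3 + 18 + 8 = 38.
Best is node-C, node-B, node-G, and node-H with total throughput 38.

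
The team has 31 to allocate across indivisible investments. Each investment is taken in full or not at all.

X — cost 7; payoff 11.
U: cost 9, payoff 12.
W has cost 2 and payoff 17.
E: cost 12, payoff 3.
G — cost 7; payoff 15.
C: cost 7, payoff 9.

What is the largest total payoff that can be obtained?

X + U + W + G: cost 7 + 9 + 2 + 7 = 25 ≤ 31, payoff 11 + 12 + 17 + 15 = 55.
X + W + G + C: cost 7 + 2 + 7 + 7 = 23 ≤ 31, payoff 11 + 17 + 15 + 9 = 52.
U + W + G + C: cost 9 + 2 + 7 + 7 = 25 ≤ 31, payoff 12 + 17 + 15 + 9 = 53.
Best is X, U, W, and G with total payoff 55.

55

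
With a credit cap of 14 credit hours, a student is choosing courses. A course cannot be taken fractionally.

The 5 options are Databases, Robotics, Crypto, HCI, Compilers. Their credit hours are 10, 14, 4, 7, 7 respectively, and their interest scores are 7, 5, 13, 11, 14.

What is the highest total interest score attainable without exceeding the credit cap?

Take Crypto and Compilers: credit hours 4 + 7 = 11 ≤ 14, interest score 13 + 14 = 27.
No other feasible combination does better.

27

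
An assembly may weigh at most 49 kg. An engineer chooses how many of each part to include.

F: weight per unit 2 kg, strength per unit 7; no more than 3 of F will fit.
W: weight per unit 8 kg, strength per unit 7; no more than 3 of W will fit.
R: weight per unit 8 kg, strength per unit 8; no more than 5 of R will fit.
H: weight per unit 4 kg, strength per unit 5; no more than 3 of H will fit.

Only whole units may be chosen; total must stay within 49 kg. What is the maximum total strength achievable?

63

3×F, 4×R, and 2×H: weight 46 ≤ 49, strength 3·7 + 4·8 + 2·5 = 63.
3×F, 1×W, 3×R, and 2×H: weight 46 ≤ 49, strength 3·7 + 1·7 + 3·8 + 2·5 = 62.
Best is 63.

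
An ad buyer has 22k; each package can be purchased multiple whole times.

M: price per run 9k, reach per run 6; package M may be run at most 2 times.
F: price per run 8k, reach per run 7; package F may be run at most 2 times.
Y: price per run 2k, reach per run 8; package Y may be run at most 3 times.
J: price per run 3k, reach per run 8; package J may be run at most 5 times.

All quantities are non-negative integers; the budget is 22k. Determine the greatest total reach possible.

64

3×Y and 5×J: price 21 ≤ 22, reach 3·8 + 5·8 = 64.
2×Y and 5×J: price 19 ≤ 22, reach 2·8 + 5·8 = 56.
Best is 64.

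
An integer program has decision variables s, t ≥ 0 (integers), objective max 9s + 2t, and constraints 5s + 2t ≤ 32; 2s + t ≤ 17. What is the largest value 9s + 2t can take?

Relaxing integrality, the LP optimum is 57.60 at (s,t) = (6.4, 0), which is not an integer point.
(s,t)=(6,1): 5·6+2·1=32≤32, 2·6+1·1=13≤17, objective 56.
(s,t)=(6,0): 5·6+2·0=30≤32, 2·6+1·0=12≤17, objective 54.
(s,t)=(5,2): 5·5+2·2=29≤32, 2·5+1·2=12≤17, objective 49.
No feasible integer point exceeds 56.

56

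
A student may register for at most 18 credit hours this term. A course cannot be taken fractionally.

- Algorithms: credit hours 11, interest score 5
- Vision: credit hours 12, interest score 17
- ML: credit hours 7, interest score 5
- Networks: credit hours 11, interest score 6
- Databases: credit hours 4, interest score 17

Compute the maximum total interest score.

34

Treat it as a binary knapsack problem.
Allowing fractional choices, the relaxed optimum would be about 35.4, but courses are indivisible.
Networks + Databases: credit hours 11 + 4 = 15 ≤ 18, interest score 6 + 17 = 23.
Vision + Databases: credit hours 12 + 4 = 16 ≤ 18, interest score 17 + 17 = 34.
Best is Vision and Databases with total interest score 34.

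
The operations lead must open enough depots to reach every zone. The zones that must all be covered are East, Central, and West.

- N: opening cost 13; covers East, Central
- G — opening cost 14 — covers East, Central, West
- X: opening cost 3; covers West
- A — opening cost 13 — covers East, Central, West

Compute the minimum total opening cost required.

The greedy cost-per-new-zone heuristic would pick X and N for 16, but a cheaper cover exists.
A alone covers East, Central, West — every zone.
Total opening cost: 13.
No cover costs less than 13.

13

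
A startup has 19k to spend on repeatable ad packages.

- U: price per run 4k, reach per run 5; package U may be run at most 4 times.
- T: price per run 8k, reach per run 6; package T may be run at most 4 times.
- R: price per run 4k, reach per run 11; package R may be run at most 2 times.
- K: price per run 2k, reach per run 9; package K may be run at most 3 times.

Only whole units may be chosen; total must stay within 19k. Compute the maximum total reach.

54

1×U, 2×R, and 3×K: price 18 ≤ 19, reach 1·5 + 2·11 + 3·9 = 54.
2×R and 3×K: price 14 ≤ 19, reach 2·11 + 3·9 = 49.
Best is 54.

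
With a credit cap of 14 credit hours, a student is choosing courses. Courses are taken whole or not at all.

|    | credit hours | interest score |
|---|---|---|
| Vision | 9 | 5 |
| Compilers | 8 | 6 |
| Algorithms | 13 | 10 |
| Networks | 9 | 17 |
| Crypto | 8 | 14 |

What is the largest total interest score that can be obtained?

Allowing fractional choices, the relaxed optimum would be about 25.8, but courses are indivisible.
Algorithms: credit hours 13 ≤ 14, interest score 10.
Crypto: credit hours 8 ≤ 14, interest score 14.
Networks: credit hours 9 ≤ 14, interest score 17.
Best is Networks with total interest score 17.

17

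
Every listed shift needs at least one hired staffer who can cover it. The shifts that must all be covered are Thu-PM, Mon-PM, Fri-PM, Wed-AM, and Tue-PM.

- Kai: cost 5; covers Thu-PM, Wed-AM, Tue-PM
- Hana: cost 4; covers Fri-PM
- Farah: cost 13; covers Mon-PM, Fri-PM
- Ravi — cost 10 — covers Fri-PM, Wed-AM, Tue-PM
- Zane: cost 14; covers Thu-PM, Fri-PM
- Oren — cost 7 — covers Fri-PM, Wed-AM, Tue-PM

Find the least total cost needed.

18

Choose Kai and Farah: together they cover Thu-PM, Mon-PM, Fri-PM, Wed-AM, Tue-PM — every shift.
Total cost: 5 + 13 = 18.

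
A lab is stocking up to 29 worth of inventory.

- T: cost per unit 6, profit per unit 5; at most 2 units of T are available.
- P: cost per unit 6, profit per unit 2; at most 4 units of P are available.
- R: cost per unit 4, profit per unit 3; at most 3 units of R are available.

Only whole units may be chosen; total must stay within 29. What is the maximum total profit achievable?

19

Take 2×T and 3×R: cost 24 ≤ 29, profit 2·5 + 3·3 = 19.
T has the best ratio (5/6) and is taken to its limit of 2; remaining capacity is filled optimally with the others.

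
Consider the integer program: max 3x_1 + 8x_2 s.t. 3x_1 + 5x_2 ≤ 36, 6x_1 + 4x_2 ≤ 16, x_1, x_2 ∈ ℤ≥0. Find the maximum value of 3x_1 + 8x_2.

32

(x_1,x_2)=(0,4): 3·0+5·4=20≤36, 6·0+4·4=16≤16, objective 32.
(x_1,x_2)=(0,3): 3·0+5·3=15≤36, 6·0+4·3=12≤16, objective 24.
No feasible integer point exceeds 32.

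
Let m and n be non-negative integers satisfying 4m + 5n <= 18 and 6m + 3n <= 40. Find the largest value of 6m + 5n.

(m,n)=(4,0) is feasible, giving 24.
(m,n)=(3,1) is feasible, giving 23.
(m,n)=(3,0) is feasible, giving 18.
Maximum is 24 at (m,n)=(4,0).

24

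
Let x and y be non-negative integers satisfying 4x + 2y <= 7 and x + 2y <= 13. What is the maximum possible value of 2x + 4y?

12

Relaxing integrality, the LP optimum is 14.00 at (x,y) = (0, 3.5), which is not an integer point.
(x,y)=(0,3): 4·0+2·3=6≤7, 1·0+2·3=6≤13, objective 12.
(x,y)=(0,2): 4·0+2·2=4≤7, 1·0+2·2=4≤13, objective 8.
The best lattice point is (0,3), giving 12.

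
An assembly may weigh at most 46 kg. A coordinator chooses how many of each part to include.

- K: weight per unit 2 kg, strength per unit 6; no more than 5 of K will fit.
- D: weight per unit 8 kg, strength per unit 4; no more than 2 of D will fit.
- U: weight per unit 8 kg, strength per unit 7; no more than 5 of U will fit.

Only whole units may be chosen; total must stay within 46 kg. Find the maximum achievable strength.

This is a bounded integer knapsack.
5×K, 1×D, and 3×U: weight 42 ≤ 46, strength 5·6 + 1·4 + 3·7 = 55.
5×K and 4×U: weight 42 ≤ 46, strength 5·6 + 4·7 = 58.
Best is 58.

58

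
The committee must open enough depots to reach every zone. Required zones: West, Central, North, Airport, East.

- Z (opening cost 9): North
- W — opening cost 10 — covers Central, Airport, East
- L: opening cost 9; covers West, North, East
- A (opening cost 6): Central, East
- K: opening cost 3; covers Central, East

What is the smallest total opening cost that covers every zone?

This is an integer covering problem.
The greedy cost-per-new-zone heuristic would pick K, L, and W for 22, but a cheaper cover exists.
Choose W and L: together they cover West, Central, North, Airport, East — every zone.
Total opening cost: 10 + 9 = 19.
No cover costs less than 19.

19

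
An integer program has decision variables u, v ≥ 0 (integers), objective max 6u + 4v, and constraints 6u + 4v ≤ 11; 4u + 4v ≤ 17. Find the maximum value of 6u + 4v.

The continuous relaxation peaks at (1.83, 0) with value 11.00; rounding to a feasible lattice point costs some objective.
(u,v)=(1,1): 6·1+4·1=10≤11, 4·1+4·1=8≤17, objective 10.
(u,v)=(0,2): 6·0+4·2=8≤11, 4·0+4·2=8≤17, objective 8.
(u,v)=(1,0): 6·1+4·0=6≤11, 4·1+4·0=4≤17, objective 6.
The best lattice point is (1,1), giving 10.

10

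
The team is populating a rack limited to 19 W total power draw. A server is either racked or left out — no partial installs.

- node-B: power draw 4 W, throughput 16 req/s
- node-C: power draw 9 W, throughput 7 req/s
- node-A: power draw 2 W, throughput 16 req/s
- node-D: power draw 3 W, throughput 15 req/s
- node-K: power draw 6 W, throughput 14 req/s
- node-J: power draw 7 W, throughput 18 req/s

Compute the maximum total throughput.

node-B + node-A + node-D + node-J: power draw 4 + 2 + 3 + 7 = 16 ≤ 19, throughput 16 + 16 + 15 + 18 = 65.
node-A + node-D + node-K + node-J: power draw 2 + 3 + 6 + 7 = 18 ≤ 19, throughput 16 + 15 + 14 + 18 = 63.
node-B + node-A + node-K + node-J: power draw 4 + 2 + 6 + 7 = 19 ≤ 19, throughput 16 + 16 + 14 + 18 = 64.
Best is node-B, node-A, node-D, and node-J with total throughput 65.

65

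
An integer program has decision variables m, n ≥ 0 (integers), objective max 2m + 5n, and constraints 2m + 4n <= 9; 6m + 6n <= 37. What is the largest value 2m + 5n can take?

10

Relaxing integrality, the LP optimum is 11.25 at (m,n) = (0, 2.25), which is not an integer point.
(m,n)=(0,2): 2·0+4·2=8≤9, 6·0+6·2=12≤37, objective 10.
(m,n)=(1,1): 2·1+4·1=6≤9, 6·1+6·1=12≤37, objective 7.
(m,n)=(0,1): 2·0+4·1=4≤9, 6·0+6·1=6≤37, objective 5.
The best lattice point is (0,2), giving 10.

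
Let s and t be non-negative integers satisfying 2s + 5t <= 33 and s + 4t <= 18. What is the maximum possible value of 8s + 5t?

The continuous relaxation peaks at (16.5, 0) with value 132.00; rounding to a feasible lattice point costs some objective.
(s,t)=(16,0): 2·16+5·0=32≤33, 1·16+4·0=16≤18, objective 128.
(s,t)=(15,0): 2·15+5·0=30≤33, 1·15+4·0=15≤18, objective 120.
The best lattice point is (16,0), giving 128.

128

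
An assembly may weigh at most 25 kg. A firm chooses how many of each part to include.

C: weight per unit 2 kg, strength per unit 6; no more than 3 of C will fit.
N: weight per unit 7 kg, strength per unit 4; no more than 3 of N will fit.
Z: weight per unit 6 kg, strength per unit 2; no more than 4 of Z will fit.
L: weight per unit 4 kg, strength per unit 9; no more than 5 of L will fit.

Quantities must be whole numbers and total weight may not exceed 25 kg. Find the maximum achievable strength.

57

C has the best ratio (6/2); taking only C gives at most 3×6 = 18 (stopped by the supply cap of 3).
Mixing does better — 2×C and 5×L: weight 24 ≤ 25, strength 2·6 + 5·9 = 57.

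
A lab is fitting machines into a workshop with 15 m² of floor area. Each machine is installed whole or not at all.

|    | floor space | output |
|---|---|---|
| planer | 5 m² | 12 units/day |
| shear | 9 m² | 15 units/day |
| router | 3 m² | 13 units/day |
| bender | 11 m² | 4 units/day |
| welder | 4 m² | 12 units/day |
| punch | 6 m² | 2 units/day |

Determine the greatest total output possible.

Take planer, router, and welder: floor space 5 + 3 + 4 = 12 ≤ 15, output 12 + 13 + 12 = 37.
No other feasible combination does better.

37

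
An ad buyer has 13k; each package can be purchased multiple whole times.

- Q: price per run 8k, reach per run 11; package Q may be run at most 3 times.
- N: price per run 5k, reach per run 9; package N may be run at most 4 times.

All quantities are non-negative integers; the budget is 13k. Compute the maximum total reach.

20

N has the best ratio (9/5); taking only N gives at most 2×9 = 18 (stopped by the price limit).
Mixing does better — 1×Q and 1×N: price 13 ≤ 13, reach 1·11 + 1·9 = 20.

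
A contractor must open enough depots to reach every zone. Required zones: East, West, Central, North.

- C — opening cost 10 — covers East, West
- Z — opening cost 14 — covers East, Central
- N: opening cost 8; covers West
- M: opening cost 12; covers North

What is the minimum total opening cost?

34

Choose Z, N, and M: together they cover East, West, Central, North — every zone.
Total opening cost: 14 + 8 + 12 = 34.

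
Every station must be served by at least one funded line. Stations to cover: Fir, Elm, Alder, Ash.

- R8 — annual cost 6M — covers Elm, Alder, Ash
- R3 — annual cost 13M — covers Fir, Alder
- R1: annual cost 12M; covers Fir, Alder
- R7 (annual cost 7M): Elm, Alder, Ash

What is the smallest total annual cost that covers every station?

This is a weighted set-cover instance.
Choose R8 and R1: together they cover Fir, Elm, Alder, Ash — every station.
Total annual cost: 6 + 12 = 18.

18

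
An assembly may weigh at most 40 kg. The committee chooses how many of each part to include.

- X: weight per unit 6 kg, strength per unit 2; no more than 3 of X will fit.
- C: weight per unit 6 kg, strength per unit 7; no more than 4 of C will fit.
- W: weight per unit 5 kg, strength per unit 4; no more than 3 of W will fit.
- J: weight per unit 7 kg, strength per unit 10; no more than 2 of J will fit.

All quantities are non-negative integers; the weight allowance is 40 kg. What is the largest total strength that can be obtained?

J has the best ratio (10/7); taking only J gives at most 2×10 = 20 (stopped by the supply cap of 2).
Mixing does better — 4×C and 2×J: weight 38 ≤ 40, strength 4·7 + 2·10 = 48.

48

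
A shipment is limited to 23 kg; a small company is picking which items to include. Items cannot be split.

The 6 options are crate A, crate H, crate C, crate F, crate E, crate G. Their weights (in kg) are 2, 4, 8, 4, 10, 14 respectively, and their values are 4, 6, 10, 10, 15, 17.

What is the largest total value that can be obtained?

35

crate C + crate F + crate E: weight 8 + 4 + 10 = 22 ≤ 23, value 10 + 10 + 15 = 35.
crate A + crate H + crate F + crate E: weight 2 + 4 + 4 + 10 = 20 ≤ 23, value 4 + 6 + 10 + 15 = 35.
The maximum value is 35; one optimal choice is crate A, crate H, crate F, and crate E.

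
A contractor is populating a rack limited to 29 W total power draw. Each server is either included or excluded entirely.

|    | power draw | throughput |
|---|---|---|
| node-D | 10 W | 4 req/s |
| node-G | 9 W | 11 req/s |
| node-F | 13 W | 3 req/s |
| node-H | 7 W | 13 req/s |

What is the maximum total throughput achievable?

This is an integer program with binary decision variables.
Take node-D, node-G, and node-H: power draw 10 + 9 + 7 = 26 ≤ 29, throughput 4 + 11 + 13 = 28.
No other feasible combination does better.

28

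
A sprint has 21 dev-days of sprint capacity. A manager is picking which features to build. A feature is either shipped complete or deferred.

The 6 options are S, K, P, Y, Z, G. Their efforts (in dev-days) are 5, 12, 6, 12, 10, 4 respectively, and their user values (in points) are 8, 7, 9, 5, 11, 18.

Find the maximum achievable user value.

38

S + P + G: effort 5 + 6 + 4 = 15 ≤ 21, user value 8 + 9 + 18 = 35.
S + Z + G: effort 5 + 10 + 4 = 19 ≤ 21, user value 8 + 11 + 18 = 37.
P + Z + G: effort 6 + 10 + 4 = 20 ≤ 21, user value 9 + 11 + 18 = 38.
Best is P, Z, and G with total user value 38.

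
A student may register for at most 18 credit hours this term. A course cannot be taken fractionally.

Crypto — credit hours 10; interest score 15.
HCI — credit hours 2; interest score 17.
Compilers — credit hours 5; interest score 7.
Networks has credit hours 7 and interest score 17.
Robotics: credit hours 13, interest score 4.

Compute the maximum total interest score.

41

This is an integer program with binary decision variables.
HCI + Compilers + Networks: credit hours 2 + 5 + 7 = 14 ≤ 18, interest score 17 + 7 + 17 = 41.
Crypto + HCI + Compilers: credit hours 10 + 2 + 5 = 17 ≤ 18, interest score 15 + 17 + 7 = 39.
Best is HCI, Compilers, and Networks with total interest score 41.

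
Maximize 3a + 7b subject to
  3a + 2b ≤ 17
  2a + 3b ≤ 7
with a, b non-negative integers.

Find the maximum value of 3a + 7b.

14

The continuous relaxation peaks at (0, 2.33) with value 16.33; rounding to a feasible lattice point costs some objective.
(a,b)=(0,2): 3·0+2·2=4≤17, 2·0+3·2=6≤7, objective 14.
(a,b)=(1,1): 3·1+2·1=5≤17, 2·1+3·1=5≤7, objective 10.
(a,b)=(0,1): 3·0+2·1=2≤17, 2·0+3·1=3≤7, objective 7.
The best lattice point is (0,2), giving 14.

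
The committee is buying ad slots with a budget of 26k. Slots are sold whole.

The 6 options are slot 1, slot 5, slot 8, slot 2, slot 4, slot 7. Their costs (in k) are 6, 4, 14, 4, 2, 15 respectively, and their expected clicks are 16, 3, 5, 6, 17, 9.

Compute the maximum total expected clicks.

44

Allowing fractional choices, the relaxed optimum would be about 48.0, but ad slots are indivisible.
slot 1 + slot 5 + slot 2 + slot 4: cost 6 + 4 + 4 + 2 = 16 ≤ 26, expected clicks 16 + 3 + 6 + 17 = 42.
slot 1 + slot 8 + slot 2 + slot 4: cost 6 + 14 + 4 + 2 = 26 ≤ 26, expected clicks 16 + 5 + 6 + 17 = 44.
slot 1 + slot 4 + slot 7: cost 6 + 2 + 15 = 23 ≤ 26, expected clicks 16 + 17 + 9 = 42.
Best is slot 1, slot 8, slot 2, and slot 4 with total expected clicks 44.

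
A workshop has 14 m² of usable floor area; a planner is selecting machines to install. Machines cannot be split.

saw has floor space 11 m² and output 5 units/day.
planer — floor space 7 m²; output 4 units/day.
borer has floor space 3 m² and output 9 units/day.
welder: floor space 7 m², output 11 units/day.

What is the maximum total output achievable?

20

Treat it as a binary knapsack problem.
Allowing fractional choices, the relaxed optimum would be about 22.3, but machines are indivisible.
planer + welder: floor space 7 + 7 = 14 ≤ 14, output 4 + 11 = 15.
borer + welder: floor space 3 + 7 = 10 ≤ 14, output 9 + 11 = 20.
Best is borer and welder with total output 20.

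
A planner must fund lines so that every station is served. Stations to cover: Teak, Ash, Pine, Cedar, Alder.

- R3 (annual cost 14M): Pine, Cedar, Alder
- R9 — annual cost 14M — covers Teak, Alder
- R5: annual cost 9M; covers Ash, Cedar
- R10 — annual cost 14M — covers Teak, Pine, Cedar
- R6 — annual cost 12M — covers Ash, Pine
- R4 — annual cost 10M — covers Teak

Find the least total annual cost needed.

33

This is a weighted set-cover instance.
Choose R3, R5, and R4: together they cover Teak, Ash, Pine, Cedar, Alder — every station.
Total annual cost: 14 + 9 + 10 = 33.
No cover costs less than 33.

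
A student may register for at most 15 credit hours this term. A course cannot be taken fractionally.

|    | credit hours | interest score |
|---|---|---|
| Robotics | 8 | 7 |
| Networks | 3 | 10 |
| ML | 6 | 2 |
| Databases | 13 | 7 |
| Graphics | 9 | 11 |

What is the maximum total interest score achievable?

Allowing fractional choices, the relaxed optimum would be about 23.6, but courses are indivisible.
Networks + Graphics: credit hours 3 + 9 = 12 ≤ 15, interest score 10 + 11 = 21.
Robotics + Networks: credit hours 8 + 3 = 11 ≤ 15, interest score 7 + 10 = 17.
Best is Networks and Graphics with total interest score 21.

21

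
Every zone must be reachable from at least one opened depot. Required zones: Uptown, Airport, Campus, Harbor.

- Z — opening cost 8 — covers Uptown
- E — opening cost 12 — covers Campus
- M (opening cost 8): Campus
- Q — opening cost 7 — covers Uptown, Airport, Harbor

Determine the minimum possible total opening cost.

This is an integer covering problem.
Choose M and Q: together they cover Uptown, Airport, Campus, Harbor — every zone.
Total opening cost: 8 + 7 = 15.
No cover costs less than 15.

15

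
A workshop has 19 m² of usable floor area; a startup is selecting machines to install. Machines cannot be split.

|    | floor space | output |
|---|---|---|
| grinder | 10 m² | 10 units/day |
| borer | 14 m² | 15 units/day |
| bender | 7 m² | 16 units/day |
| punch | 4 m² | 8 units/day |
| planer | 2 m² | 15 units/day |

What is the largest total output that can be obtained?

grinder + punch + planer: floor space 10 + 4 + 2 = 16 ≤ 19, output 10 + 8 + 15 = 33.
grinder + bender + planer: floor space 10 + 7 + 2 = 19 ≤ 19, output 10 + 16 + 15 = 41.
bender + punch + planer: floor space 7 + 4 + 2 = 13 ≤ 19, output 16 + 8 + 15 = 39.
Best is grinder, bender, and planer with total output 41.

41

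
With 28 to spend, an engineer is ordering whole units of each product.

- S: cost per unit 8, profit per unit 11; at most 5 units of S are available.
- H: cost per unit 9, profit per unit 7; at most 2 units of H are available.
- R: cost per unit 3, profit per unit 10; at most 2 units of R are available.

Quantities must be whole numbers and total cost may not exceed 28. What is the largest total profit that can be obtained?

Take 3×S and 1×R: cost 27 ≤ 28, profit 3·11 + 1·10 = 43.
No other integer combination yields more.

43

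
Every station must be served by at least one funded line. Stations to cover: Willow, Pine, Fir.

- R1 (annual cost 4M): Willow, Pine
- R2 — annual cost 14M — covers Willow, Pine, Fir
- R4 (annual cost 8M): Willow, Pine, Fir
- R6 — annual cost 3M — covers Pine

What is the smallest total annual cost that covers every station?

R4 alone covers Willow, Pine, Fir — every station.
Total annual cost: 8.

8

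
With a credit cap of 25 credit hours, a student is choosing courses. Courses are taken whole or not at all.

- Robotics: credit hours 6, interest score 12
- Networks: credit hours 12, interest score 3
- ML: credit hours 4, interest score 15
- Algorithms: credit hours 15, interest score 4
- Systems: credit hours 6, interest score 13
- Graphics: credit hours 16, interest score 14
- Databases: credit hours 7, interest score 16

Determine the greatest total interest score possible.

Allowing fractional choices, the relaxed optimum would be about 57.8, but courses are indivisible.
Robotics + ML + Systems + Databases: credit hours 6 + 4 + 6 + 7 = 23 ≤ 25, interest score 12 + 15 + 13 + 16 = 56.
ML + Systems + Databases: credit hours 4 + 6 + 7 = 17 ≤ 25, interest score 15 + 13 + 16 = 44.
Robotics + ML + Databases: credit hours 6 + 4 + 7 = 17 ≤ 25, interest score 12 + 15 + 16 = 43.
Best is Robotics, ML, Systems, and Databases with total interest score 56.

56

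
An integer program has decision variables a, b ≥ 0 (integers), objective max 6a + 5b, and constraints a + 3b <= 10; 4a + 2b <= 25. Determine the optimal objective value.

The continuous relaxation peaks at (5.5, 1.5) with value 40.50; rounding to a feasible lattice point costs some objective.
(a,b)=(6,0): 1·6+3·0=6≤10, 4·6+2·0=24≤25, objective 36.
(a,b)=(5,1): 1·5+3·1=8≤10, 4·5+2·1=22≤25, objective 35.
Maximum is 36 at (a,b)=(6,0).

36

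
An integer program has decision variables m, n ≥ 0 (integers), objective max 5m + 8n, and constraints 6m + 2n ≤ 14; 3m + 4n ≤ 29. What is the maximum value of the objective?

56

(m,n)=(0,7): 6·0+2·7=14≤14, 3·0+4·7=28≤29, objective 56.
(m,n)=(0,6): 6·0+2·6=12≤14, 3·0+4·6=24≤29, objective 48.
Maximum is 56 at (m,n)=(0,7).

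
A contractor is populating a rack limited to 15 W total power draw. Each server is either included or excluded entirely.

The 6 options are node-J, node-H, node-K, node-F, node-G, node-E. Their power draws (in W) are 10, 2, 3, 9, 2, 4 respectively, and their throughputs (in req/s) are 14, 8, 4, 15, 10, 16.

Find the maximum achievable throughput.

Take node-F, node-G, and node-E: power draw 9 + 2 + 4 = 15 ≤ 15, throughput 15 + 10 + 16 = 41.
No other feasible combination does better.

41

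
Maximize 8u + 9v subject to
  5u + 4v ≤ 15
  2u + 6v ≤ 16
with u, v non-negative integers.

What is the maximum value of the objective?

26

(u,v)=(1,2): 5·1+4·2=13≤15, 2·1+6·2=14≤16, objective 26.
(u,v)=(2,1): 5·2+4·1=14≤15, 2·2+6·1=10≤16, objective 25.
No feasible integer point exceeds 26.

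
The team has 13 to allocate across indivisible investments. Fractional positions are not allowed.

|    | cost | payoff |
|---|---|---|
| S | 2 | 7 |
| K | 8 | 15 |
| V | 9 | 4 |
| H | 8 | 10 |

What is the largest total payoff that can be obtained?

22

This is an integer program with binary decision variables.
Allowing fractional choices, the relaxed optimum would be about 25.8, but investments are indivisible.
S + H: cost 2 + 8 = 10 ≤ 13, payoff 7 + 10 = 17.
K: cost 8 ≤ 13, payoff 15.
S + K: cost 2 + 8 = 10 ≤ 13, payoff 7 + 15 = 22.
Best is S and K with total payoff 22.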